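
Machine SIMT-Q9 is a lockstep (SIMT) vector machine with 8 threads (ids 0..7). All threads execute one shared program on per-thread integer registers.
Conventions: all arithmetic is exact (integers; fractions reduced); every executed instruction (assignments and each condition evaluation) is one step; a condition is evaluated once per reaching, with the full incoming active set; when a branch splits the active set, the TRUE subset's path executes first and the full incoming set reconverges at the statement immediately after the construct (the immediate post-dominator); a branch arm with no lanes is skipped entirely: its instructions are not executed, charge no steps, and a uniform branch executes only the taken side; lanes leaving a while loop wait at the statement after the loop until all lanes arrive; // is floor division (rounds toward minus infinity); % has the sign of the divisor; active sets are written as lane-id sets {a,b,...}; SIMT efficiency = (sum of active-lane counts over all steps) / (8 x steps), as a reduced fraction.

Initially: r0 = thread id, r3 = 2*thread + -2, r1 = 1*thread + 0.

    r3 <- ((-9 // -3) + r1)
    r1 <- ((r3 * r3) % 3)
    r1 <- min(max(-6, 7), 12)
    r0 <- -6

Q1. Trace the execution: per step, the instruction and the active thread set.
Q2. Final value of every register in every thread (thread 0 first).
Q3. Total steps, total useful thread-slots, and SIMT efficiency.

step 0: r3 <- ((-9 // -3) + r1)      {0,1,2,3,4,5,6,7}
step 1: r1 <- ((r3 * r3) % 3)        {0,1,2,3,4,5,6,7}
step 2: r1 <- min(max(-6, 7), 12)    {0,1,2,3,4,5,6,7}
step 3: r0 <- -6                     {0,1,2,3,4,5,6,7}

Answer: 4 steps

r0: -6,-6,-6,-6,-6,-6,-6,-6
r3: 3,4,5,6,7,8,9,10
r1: 7,7,7,7,7,7,7,7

steps = 4; useful = 32; efficiency = 32/32 = 1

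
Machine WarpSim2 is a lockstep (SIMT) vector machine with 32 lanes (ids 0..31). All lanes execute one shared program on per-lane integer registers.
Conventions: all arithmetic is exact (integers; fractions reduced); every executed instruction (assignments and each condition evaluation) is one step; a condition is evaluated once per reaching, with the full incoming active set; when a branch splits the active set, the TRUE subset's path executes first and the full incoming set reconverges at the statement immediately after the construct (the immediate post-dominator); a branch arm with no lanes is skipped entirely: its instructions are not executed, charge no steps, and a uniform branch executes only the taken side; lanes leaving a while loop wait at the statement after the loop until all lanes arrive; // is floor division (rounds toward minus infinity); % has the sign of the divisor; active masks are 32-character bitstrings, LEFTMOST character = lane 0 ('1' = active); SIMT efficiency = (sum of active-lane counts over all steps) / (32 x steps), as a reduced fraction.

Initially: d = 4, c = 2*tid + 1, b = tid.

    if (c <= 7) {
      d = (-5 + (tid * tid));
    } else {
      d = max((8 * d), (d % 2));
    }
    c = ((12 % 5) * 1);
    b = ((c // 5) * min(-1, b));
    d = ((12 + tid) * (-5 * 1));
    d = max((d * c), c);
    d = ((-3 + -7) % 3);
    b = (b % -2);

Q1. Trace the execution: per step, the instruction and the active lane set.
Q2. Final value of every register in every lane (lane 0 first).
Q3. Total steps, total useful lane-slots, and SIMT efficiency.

step 0: eval (c <= 7)                11111111111111111111111111111111
step 1: d <- (-5 + (tid * tid))      11110000000000000000000000000000
step 2: d <- max((8 * d), (d % 2))   00001111111111111111111111111111
step 3: c <- ((12 % 5) * 1)          11111111111111111111111111111111
step 4: b <- ((c // 5) * min(-1, b)) 11111111111111111111111111111111
step 5: d <- ((12 + tid) * (-5 * 1)) 11111111111111111111111111111111
step 6: d <- max((d * c), c)         11111111111111111111111111111111
step 7: d <- ((-3 + -7) % 3)         11111111111111111111111111111111
step 8: b <- (b % -2)                11111111111111111111111111111111

Answer: 9 steps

d: 2,2,2,2,2,2,2,2,2,2,2,2,2,2,2,2,2,2,2,2,2,2,2,2,2,2,2,2,2,2,2,2
c: 2,2,2,2,2,2,2,2,2,2,2,2,2,2,2,2,2,2,2,2,2,2,2,2,2,2,2,2,2,2,2,2
b: 0,0,0,0,0,0,0,0,0,0,0,0,0,0,0,0,0,0,0,0,0,0,0,0,0,0,0,0,0,0,0,0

steps = 9; useful = 256; efficiency = 256/288 = 8/9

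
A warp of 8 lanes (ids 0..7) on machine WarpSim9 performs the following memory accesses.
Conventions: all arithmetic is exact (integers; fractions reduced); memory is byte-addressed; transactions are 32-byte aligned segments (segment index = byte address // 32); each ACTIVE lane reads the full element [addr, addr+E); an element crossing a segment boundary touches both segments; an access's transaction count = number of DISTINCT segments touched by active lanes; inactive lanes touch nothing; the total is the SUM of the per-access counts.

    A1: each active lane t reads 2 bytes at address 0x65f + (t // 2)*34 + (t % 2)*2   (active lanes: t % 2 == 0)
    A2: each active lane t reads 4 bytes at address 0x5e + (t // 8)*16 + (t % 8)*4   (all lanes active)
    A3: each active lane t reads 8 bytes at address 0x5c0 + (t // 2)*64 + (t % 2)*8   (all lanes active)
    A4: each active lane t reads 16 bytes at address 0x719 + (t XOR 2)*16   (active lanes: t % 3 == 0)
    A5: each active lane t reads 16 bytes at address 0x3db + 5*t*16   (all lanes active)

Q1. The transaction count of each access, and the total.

A1: 5 transactions
A2: 2 transactions
A3: 4 transactions
A4: 3 transactions
A5: 12 transactions

Answer: 5,2,4,3,12; total 26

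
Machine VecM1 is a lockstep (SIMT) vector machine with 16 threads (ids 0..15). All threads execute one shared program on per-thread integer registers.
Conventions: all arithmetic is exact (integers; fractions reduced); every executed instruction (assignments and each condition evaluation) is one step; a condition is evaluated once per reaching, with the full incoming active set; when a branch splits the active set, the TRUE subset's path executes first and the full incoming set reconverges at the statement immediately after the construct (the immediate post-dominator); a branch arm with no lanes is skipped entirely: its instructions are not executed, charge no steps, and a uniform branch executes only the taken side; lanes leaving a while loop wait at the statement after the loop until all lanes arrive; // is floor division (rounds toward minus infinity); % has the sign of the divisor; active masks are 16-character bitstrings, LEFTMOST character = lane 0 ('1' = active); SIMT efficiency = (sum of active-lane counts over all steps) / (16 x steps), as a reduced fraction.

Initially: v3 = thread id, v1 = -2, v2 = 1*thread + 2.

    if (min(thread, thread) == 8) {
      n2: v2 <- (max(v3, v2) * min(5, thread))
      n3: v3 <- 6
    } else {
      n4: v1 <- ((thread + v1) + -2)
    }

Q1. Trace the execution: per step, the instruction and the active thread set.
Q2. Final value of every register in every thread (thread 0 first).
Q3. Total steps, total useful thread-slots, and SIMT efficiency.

step 0: eval (min(thread, thread) == 8) 1111111111111111
step 1: v2 <- (max(v3, v2) * min(5, thread)) 0000000010000000
step 2: v3 <- 6                      0000000010000000
step 3: v1 <- ((thread + v1) + -2)   1111111101111111

Answer: 4 steps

v3: 0,1,2,3,4,5,6,7,6,9,10,11,12,13,14,15
v1: -4,-3,-2,-1,0,1,2,3,-2,5,6,7,8,9,10,11
v2: 2,3,4,5,6,7,8,9,50,11,12,13,14,15,16,17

steps = 4; useful = 33; efficiency = 33/64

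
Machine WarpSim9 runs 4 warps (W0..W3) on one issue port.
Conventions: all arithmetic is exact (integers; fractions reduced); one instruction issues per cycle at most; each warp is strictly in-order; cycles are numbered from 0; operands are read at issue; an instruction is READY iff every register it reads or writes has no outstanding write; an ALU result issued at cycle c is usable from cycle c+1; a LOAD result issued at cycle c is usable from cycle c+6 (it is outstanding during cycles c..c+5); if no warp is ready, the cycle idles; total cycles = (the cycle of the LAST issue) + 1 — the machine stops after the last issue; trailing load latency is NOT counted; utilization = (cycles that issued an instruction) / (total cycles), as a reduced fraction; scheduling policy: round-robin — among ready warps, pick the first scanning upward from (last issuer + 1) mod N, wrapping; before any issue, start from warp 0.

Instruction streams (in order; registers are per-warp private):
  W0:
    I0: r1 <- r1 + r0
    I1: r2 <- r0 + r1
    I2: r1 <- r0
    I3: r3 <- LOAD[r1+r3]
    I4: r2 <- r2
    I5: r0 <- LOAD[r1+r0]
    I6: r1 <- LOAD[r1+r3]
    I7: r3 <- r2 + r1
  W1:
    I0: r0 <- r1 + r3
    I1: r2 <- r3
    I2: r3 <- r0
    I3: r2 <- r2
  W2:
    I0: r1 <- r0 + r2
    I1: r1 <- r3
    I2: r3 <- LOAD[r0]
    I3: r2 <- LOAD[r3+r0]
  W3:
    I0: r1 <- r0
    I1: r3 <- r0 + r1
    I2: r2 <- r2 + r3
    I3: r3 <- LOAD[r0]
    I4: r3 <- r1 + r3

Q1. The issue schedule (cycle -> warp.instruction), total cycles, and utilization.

cycle 0: W0.I0
cycle 1: W1.I0
cycle 2: W2.I0
cycle 3: W3.I0
cycle 4: W0.I1
cycle 5: W1.I1
cycle 6: W2.I1
cycle 7: W3.I1
cycle 8: W0.I2
cycle 9: W1.I2
cycle 10: W2.I2
cycle 11: W3.I2
cycle 12: W0.I3
cycle 13: W1.I3
cycle 14: W3.I3
cycle 15: W0.I4
cycle 16: W2.I3
cycle 17: W0.I5
cycle 18: W0.I6
cycle 19: idle
cycle 20: W3.I4
cycle 21: idle
cycle 22: idle
cycle 23: idle
cycle 24: W0.I7

Answer: 25 cycles, utilization 21/25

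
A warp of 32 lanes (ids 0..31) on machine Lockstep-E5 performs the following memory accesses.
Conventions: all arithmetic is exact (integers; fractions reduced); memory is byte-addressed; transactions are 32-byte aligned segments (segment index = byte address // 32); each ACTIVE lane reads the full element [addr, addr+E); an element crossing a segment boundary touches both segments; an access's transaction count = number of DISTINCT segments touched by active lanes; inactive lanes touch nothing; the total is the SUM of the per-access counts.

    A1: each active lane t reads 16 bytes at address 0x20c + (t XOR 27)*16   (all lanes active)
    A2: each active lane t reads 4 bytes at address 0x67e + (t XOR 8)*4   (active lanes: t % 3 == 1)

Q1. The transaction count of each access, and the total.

A1: 17 transactions
A2: 4 transactions

Answer: 17,4; total 21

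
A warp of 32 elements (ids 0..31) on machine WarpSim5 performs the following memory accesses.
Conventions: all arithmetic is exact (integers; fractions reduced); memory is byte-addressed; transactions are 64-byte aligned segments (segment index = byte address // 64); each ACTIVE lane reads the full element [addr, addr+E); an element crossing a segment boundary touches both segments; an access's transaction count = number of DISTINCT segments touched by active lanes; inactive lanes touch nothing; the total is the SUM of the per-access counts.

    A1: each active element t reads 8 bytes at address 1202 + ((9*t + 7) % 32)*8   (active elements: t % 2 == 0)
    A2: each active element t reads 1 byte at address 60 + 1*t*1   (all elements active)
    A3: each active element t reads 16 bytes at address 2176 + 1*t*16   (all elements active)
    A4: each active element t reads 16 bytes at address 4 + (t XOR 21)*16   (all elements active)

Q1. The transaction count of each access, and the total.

A1: 5 transactions
A2: 2 transactions
A3: 8 transactions
A4: 9 transactions

Answer: 5,2,8,9; total 24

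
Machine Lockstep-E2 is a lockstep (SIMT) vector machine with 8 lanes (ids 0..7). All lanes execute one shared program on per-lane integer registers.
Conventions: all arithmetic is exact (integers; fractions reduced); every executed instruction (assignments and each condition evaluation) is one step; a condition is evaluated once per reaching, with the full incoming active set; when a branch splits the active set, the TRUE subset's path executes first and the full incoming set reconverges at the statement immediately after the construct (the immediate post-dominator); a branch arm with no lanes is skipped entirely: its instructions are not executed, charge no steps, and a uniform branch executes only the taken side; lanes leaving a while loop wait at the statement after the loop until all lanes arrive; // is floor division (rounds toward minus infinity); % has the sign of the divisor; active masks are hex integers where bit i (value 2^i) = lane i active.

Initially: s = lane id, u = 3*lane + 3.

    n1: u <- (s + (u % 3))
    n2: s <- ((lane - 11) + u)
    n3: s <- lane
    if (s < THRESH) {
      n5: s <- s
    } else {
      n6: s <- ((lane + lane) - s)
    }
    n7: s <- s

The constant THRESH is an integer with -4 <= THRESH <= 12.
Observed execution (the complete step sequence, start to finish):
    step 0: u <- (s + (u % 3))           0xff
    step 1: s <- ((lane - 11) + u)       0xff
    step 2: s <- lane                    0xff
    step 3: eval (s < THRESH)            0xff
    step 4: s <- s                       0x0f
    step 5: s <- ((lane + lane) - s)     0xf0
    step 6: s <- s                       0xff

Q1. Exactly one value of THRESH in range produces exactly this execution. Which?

Answer: THRESH = 4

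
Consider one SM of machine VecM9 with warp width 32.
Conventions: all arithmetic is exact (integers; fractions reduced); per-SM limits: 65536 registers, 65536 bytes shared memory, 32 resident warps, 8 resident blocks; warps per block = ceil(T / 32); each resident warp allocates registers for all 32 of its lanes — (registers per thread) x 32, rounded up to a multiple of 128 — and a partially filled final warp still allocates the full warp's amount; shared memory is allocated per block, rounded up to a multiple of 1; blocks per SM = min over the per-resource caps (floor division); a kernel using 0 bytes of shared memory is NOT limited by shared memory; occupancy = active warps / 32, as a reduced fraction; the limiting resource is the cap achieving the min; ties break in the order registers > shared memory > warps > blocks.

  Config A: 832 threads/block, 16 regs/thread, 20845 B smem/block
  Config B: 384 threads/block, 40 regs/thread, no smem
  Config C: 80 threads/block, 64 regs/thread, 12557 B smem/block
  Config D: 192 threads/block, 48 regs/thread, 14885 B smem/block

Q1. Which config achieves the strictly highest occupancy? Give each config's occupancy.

occupancies: A 13/16, B 3/4, C 15/32, D 3/4

Answer: A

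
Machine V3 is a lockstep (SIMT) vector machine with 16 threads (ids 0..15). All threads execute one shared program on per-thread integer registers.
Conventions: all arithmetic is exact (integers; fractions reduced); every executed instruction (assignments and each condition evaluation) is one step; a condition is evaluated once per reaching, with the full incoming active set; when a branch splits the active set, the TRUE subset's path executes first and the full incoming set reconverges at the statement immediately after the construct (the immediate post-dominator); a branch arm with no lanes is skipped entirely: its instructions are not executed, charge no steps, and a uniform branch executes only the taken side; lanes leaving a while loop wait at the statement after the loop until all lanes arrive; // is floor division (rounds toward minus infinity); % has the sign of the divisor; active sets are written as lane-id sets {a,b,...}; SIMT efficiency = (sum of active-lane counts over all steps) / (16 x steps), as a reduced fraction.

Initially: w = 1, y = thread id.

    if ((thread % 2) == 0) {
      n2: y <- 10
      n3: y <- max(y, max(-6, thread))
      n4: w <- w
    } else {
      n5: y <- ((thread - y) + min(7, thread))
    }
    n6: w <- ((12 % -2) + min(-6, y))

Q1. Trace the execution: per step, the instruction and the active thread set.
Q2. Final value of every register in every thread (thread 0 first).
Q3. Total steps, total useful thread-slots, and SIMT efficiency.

step 0: eval ((thread % 2) == 0)     {0,1,2,3,4,5,6,7,8,9,10,11,12,13,14,15}
step 1: y <- 10                      {0,2,4,6,8,10,12,14}
step 2: y <- max(y, max(-6, thread)) {0,2,4,6,8,10,12,14}
step 3: w <- w                       {0,2,4,6,8,10,12,14}
step 4: y <- ((thread - y) + min(7, thread)) {1,3,5,7,9,11,13,15}
step 5: w <- ((12 % -2) + min(-6, y)) {0,1,2,3,4,5,6,7,8,9,10,11,12,13,14,15}

Answer: 6 steps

w: -6,-6,-6,-6,-6,-6,-6,-6,-6,-6,-6,-6,-6,-6,-6,-6
y: 10,1,10,3,10,5,10,7,10,7,10,7,12,7,14,7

steps = 6; useful = 64; efficiency = 64/96 = 2/3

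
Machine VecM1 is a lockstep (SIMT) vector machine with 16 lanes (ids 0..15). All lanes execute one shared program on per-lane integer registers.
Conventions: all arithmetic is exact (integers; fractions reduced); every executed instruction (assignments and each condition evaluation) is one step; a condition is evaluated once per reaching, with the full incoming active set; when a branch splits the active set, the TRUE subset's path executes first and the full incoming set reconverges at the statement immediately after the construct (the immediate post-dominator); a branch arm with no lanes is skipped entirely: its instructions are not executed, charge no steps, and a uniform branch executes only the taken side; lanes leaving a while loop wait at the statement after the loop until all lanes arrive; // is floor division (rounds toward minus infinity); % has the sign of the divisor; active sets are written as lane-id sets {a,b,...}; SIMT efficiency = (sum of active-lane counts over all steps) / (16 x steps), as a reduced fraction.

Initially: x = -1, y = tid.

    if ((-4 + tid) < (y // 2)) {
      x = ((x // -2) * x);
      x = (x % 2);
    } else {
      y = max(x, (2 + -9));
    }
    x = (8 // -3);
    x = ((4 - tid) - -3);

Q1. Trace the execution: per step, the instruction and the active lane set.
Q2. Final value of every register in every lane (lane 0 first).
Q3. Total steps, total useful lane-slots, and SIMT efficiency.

step 0: eval ((-4 + tid) < (y // 2)) {0,1,2,3,4,5,6,7,8,9,10,11,12,13,14,15}
step 1: x <- ((x // -2) * x)         {0,1,2,3,4,5,6}
step 2: x <- (x % 2)                 {0,1,2,3,4,5,6}
step 3: y <- max(x, (2 + -9))        {7,8,9,10,11,12,13,14,15}
step 4: x <- (8 // -3)               {0,1,2,3,4,5,6,7,8,9,10,11,12,13,14,15}
step 5: x <- ((4 - tid) - -3)        {0,1,2,3,4,5,6,7,8,9,10,11,12,13,14,15}

Answer: 6 steps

x: 7,6,5,4,3,2,1,0,-1,-2,-3,-4,-5,-6,-7,-8
y: 0,1,2,3,4,5,6,-1,-1,-1,-1,-1,-1,-1,-1,-1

steps = 6; useful = 71; efficiency = 71/96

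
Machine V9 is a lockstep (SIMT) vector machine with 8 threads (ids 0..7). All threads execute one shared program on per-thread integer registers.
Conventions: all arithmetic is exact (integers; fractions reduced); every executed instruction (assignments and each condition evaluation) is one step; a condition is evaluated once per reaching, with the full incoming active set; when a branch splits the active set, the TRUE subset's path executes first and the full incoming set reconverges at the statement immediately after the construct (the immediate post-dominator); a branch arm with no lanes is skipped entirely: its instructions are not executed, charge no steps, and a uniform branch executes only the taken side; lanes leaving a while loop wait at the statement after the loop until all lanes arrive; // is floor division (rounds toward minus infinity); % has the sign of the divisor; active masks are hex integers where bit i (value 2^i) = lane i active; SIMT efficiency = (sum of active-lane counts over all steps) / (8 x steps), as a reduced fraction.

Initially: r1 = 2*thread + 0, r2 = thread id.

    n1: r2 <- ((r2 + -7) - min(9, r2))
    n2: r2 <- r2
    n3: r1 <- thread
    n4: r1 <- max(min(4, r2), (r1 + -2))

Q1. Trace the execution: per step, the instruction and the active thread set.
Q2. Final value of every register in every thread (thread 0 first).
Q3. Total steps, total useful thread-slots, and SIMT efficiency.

step 0: r2 <- ((r2 + -7) - min(9, r2)) 0xff
step 1: r2 <- r2                     0xff
step 2: r1 <- thread                 0xff
step 3: r1 <- max(min(4, r2), (r1 + -2)) 0xff

Answer: 4 steps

r1: -2,-1,0,1,2,3,4,5
r2: -7,-7,-7,-7,-7,-7,-7,-7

steps = 4; useful = 32; efficiency = 32/32 = 1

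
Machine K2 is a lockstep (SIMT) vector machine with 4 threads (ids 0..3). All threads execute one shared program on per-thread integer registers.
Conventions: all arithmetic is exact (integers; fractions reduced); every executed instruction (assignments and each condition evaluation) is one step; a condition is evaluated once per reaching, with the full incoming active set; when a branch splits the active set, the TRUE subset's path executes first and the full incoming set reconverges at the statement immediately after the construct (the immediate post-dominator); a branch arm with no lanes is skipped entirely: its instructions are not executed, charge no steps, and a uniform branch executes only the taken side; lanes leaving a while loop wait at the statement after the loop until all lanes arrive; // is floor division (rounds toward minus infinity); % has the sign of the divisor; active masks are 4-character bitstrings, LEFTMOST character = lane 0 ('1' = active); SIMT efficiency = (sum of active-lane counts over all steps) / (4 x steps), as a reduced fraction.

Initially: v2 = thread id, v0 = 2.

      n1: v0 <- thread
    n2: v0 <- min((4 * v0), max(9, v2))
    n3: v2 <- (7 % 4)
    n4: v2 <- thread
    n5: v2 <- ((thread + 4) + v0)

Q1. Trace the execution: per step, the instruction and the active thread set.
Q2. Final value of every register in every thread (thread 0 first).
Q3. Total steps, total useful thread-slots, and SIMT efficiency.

step 0: v0 <- thread                 1111
step 1: v0 <- min((4 * v0), max(9, v2)) 1111
step 2: v2 <- (7 % 4)                1111
step 3: v2 <- thread                 1111
step 4: v2 <- ((thread + 4) + v0)    1111

Answer: 5 steps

v2: 4,9,14,16
v0: 0,4,8,9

steps = 5; useful = 20; efficiency = 20/20 = 1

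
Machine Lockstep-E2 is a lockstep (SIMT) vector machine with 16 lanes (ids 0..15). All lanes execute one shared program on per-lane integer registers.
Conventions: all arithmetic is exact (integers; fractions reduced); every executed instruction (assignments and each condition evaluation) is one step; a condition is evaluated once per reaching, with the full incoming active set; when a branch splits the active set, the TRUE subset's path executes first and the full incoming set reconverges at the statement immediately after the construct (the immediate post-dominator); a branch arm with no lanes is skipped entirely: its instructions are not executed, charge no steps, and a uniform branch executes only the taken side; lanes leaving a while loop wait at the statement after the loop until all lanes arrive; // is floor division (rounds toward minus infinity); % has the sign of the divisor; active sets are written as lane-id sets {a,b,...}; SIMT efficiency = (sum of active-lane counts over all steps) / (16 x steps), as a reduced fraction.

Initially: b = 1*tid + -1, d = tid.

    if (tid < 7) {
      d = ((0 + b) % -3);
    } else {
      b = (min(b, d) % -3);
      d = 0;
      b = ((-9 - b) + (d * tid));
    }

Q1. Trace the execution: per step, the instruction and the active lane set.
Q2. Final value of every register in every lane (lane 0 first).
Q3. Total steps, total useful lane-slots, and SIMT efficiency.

step 0: eval (tid < 7)               {0,1,2,3,4,5,6,7,8,9,10,11,12,13,14,15}
step 1: d <- ((0 + b) % -3)          {0,1,2,3,4,5,6}
step 2: b <- (min(b, d) % -3)        {7,8,9,10,11,12,13,14,15}
step 3: d <- 0                       {7,8,9,10,11,12,13,14,15}
step 4: b <- ((-9 - b) + (d * tid))  {7,8,9,10,11,12,13,14,15}

Answer: 5 steps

b: -1,0,1,2,3,4,5,-9,-7,-8,-9,-7,-8,-9,-7,-8
d: -1,0,-2,-1,0,-2,-1,0,0,0,0,0,0,0,0,0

steps = 5; useful = 50; efficiency = 50/80 = 5/8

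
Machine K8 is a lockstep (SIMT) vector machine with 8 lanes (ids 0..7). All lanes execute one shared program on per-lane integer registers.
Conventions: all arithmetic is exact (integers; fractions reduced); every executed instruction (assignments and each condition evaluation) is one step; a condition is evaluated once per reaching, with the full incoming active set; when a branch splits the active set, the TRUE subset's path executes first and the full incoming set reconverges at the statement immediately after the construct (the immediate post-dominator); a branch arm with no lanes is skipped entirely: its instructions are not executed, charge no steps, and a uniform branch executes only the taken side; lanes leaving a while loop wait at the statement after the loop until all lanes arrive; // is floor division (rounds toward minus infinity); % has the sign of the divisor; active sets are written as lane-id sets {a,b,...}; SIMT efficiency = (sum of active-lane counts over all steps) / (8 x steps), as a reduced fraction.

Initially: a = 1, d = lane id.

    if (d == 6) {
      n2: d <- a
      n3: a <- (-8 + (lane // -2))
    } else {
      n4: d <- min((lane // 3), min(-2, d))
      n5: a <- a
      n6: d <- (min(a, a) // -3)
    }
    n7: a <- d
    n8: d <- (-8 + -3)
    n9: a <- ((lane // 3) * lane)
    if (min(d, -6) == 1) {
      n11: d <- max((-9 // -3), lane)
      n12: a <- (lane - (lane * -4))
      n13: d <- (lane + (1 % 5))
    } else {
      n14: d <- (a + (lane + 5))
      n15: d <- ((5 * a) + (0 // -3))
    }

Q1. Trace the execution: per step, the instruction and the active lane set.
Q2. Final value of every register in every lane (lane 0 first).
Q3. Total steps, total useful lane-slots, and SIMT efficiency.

step 0: eval (d == 6)                {0,1,2,3,4,5,6,7}
step 1: d <- a                       {6}
step 2: a <- (-8 + (lane // -2))     {6}
step 3: d <- min((lane // 3), min(-2, d)) {0,1,2,3,4,5,7}
step 4: a <- a                       {0,1,2,3,4,5,7}
step 5: d <- (min(a, a) // -3)       {0,1,2,3,4,5,7}
step 6: a <- d                       {0,1,2,3,4,5,6,7}
step 7: d <- (-8 + -3)               {0,1,2,3,4,5,6,7}
step 8: a <- ((lane // 3) * lane)    {0,1,2,3,4,5,6,7}
step 9: eval (min(d, -6) == 1)       {0,1,2,3,4,5,6,7}
step 10: d <- (a + (lane + 5))        {0,1,2,3,4,5,6,7}
step 11: d <- ((5 * a) + (0 // -3))   {0,1,2,3,4,5,6,7}

Answer: 12 steps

a: 0,0,0,3,4,5,12,14
d: 0,0,0,15,20,25,60,70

steps = 12; useful = 79; efficiency = 79/96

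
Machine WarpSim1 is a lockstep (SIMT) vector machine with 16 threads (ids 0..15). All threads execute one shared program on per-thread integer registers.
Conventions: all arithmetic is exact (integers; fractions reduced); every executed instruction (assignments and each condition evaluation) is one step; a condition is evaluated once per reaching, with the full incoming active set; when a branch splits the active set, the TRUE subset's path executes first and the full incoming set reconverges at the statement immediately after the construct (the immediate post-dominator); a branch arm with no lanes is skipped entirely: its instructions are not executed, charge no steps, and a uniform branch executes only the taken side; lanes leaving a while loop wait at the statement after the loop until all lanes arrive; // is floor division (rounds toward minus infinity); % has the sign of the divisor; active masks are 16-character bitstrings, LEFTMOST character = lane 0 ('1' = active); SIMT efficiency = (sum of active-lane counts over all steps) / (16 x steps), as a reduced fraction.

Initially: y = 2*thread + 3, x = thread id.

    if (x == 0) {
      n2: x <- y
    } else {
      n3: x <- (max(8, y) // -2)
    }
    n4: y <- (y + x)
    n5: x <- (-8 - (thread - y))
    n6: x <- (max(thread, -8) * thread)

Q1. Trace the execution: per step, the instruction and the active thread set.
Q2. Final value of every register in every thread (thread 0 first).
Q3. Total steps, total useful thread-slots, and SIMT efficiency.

step 0: eval (x == 0)                1111111111111111
step 1: x <- y                       1000000000000000
step 2: x <- (max(8, y) // -2)       0111111111111111
step 3: y <- (y + x)                 1111111111111111
step 4: x <- (-8 - (thread - y))     1111111111111111
step 5: x <- (max(thread, -8) * thread) 1111111111111111

Answer: 6 steps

y: 6,1,3,4,5,6,7,8,9,10,11,12,13,14,15,16
x: 0,1,4,9,16,25,36,49,64,81,100,121,144,169,196,225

steps = 6; useful = 80; efficiency = 80/96 = 5/6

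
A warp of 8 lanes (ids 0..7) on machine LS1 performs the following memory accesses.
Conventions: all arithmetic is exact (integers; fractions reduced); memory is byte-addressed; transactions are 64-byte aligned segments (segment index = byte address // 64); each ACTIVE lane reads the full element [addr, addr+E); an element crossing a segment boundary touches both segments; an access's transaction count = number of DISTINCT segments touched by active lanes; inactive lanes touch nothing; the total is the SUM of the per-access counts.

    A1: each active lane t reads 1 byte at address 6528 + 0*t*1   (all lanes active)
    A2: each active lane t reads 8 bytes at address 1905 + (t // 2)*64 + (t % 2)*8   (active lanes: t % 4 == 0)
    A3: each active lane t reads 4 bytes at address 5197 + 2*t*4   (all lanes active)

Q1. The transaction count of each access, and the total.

A1: 1 transaction
A2: 2 transactions
A3: 2 transactions

Answer: 1,2,2; total 5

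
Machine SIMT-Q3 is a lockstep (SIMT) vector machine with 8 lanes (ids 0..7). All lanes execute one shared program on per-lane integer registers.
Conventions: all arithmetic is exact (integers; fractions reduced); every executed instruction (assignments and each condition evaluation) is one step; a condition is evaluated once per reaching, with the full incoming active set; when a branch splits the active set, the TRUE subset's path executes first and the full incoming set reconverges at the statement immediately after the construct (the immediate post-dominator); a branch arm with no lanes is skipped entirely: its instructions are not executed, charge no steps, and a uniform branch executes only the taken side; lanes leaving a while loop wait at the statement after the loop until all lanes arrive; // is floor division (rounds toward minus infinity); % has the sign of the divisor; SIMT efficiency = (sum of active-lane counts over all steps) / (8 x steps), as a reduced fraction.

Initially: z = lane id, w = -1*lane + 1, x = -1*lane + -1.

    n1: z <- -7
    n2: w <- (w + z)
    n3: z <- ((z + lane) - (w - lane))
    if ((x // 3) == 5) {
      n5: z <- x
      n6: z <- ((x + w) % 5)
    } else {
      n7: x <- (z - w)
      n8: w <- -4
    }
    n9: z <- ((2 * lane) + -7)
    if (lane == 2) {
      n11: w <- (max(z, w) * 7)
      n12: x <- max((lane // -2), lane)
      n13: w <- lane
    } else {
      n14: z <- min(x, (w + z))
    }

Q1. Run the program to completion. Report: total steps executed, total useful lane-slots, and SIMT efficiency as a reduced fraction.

Answer: 12 steps, 74 useful, 37/48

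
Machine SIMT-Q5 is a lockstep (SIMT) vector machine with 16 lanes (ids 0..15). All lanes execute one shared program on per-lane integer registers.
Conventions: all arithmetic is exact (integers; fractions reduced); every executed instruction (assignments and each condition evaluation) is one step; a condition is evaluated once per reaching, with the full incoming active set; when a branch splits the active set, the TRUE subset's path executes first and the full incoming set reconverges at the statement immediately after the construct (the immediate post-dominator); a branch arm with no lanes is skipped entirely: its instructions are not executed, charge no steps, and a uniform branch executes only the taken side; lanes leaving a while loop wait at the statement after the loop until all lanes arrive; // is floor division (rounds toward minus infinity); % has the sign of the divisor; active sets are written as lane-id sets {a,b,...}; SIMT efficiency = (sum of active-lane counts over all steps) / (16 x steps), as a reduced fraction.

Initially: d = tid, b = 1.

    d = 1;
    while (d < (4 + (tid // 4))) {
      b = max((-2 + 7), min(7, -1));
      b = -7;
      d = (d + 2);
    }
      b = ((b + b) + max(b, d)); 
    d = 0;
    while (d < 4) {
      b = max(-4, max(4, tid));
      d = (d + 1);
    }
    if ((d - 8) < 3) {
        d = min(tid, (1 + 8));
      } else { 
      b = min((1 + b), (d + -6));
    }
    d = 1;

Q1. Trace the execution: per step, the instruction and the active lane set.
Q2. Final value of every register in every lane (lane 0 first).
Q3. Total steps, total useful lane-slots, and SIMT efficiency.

step 0: d <- 1                       {0,1,2,3,4,5,6,7,8,9,10,11,12,13,14,15}
step 1: eval (d < (4 + (tid // 4)))  {0,1,2,3,4,5,6,7,8,9,10,11,12,13,14,15}
step 2: b <- max((-2 + 7), min(7, -1)) {0,1,2,3,4,5,6,7,8,9,10,11,12,13,14,15}
step 3: b <- -7                      {0,1,2,3,4,5,6,7,8,9,10,11,12,13,14,15}
step 4: d <- (d + 2)                 {0,1,2,3,4,5,6,7,8,9,10,11,12,13,14,15}
step 5: eval (d < (4 + (tid // 4)))  {0,1,2,3,4,5,6,7,8,9,10,11,12,13,14,15}
step 6: b <- max((-2 + 7), min(7, -1)) {0,1,2,3,4,5,6,7,8,9,10,11,12,13,14,15}
step 7: b <- -7                      {0,1,2,3,4,5,6,7,8,9,10,11,12,13,14,15}
step 8: d <- (d + 2)                 {0,1,2,3,4,5,6,7,8,9,10,11,12,13,14,15}
step 9: eval (d < (4 + (tid // 4)))  {0,1,2,3,4,5,6,7,8,9,10,11,12,13,14,15}
step 10: b <- max((-2 + 7), min(7, -1)) {8,9,10,11,12,13,14,15}
step 11: b <- -7                      {8,9,10,11,12,13,14,15}
step 12: d <- (d + 2)                 {8,9,10,11,12,13,14,15}
step 13: eval (d < (4 + (tid // 4)))  {8,9,10,11,12,13,14,15}
step 14: b <- ((b + b) + max(b, d))   {0,1,2,3,4,5,6,7,8,9,10,11,12,13,14,15}
step 15: d <- 0                       {0,1,2,3,4,5,6,7,8,9,10,11,12,13,14,15}
step 16: eval (d < 4)                 {0,1,2,3,4,5,6,7,8,9,10,11,12,13,14,15}
step 17: b <- max(-4, max(4, tid))    {0,1,2,3,4,5,6,7,8,9,10,11,12,13,14,15}
step 18: d <- (d + 1)                 {0,1,2,3,4,5,6,7,8,9,10,11,12,13,14,15}
step 19: eval (d < 4)                 {0,1,2,3,4,5,6,7,8,9,10,11,12,13,14,15}
step 20: b <- max(-4, max(4, tid))    {0,1,2,3,4,5,6,7,8,9,10,11,12,13,14,15}
step 21: d <- (d + 1)                 {0,1,2,3,4,5,6,7,8,9,10,11,12,13,14,15}
step 22: eval (d < 4)                 {0,1,2,3,4,5,6,7,8,9,10,11,12,13,14,15}
step 23: b <- max(-4, max(4, tid))    {0,1,2,3,4,5,6,7,8,9,10,11,12,13,14,15}
step 24: d <- (d + 1)                 {0,1,2,3,4,5,6,7,8,9,10,11,12,13,14,15}
step 25: eval (d < 4)                 {0,1,2,3,4,5,6,7,8,9,10,11,12,13,14,15}
step 26: b <- max(-4, max(4, tid))    {0,1,2,3,4,5,6,7,8,9,10,11,12,13,14,15}
step 27: d <- (d + 1)                 {0,1,2,3,4,5,6,7,8,9,10,11,12,13,14,15}
step 28: eval (d < 4)                 {0,1,2,3,4,5,6,7,8,9,10,11,12,13,14,15}
step 29: eval ((d - 8) < 3)           {0,1,2,3,4,5,6,7,8,9,10,11,12,13,14,15}
step 30: d <- min(tid, (1 + 8))       {0,1,2,3,4,5,6,7,8,9,10,11,12,13,14,15}
step 31: d <- 1                       {0,1,2,3,4,5,6,7,8,9,10,11,12,13,14,15}

Answer: 32 steps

d: 1,1,1,1,1,1,1,1,1,1,1,1,1,1,1,1
b: 4,4,4,4,4,5,6,7,8,9,10,11,12,13,14,15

steps = 32; useful = 480; efficiency = 480/512 = 15/16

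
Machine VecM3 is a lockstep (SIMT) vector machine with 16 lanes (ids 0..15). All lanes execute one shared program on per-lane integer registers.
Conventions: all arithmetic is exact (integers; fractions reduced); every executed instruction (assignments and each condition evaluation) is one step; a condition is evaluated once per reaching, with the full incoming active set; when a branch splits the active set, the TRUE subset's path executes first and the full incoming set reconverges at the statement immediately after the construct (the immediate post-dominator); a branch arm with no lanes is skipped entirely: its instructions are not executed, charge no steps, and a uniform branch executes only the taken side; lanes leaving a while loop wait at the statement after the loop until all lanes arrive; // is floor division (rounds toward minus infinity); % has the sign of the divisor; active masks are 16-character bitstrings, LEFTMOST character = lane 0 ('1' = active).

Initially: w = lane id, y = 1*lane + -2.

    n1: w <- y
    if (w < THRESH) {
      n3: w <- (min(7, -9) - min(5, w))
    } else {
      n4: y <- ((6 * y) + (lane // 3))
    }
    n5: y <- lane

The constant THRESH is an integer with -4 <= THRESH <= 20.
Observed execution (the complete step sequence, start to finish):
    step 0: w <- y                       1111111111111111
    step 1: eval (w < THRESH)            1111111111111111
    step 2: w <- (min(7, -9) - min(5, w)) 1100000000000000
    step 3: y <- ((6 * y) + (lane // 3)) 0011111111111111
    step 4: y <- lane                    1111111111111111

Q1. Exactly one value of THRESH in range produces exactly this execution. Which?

Answer: THRESH = 0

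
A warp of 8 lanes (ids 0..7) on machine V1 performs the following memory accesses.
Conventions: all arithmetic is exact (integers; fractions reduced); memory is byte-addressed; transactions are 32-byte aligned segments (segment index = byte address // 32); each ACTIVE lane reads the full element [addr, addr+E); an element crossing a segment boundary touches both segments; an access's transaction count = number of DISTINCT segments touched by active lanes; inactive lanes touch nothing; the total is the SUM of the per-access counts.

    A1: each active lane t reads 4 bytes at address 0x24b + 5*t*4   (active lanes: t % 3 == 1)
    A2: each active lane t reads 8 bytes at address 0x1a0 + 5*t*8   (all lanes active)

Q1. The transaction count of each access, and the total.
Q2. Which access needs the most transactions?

A1: 4 transactions
A2: 8 transactions

Answer: 4,8; total 12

Answer: A2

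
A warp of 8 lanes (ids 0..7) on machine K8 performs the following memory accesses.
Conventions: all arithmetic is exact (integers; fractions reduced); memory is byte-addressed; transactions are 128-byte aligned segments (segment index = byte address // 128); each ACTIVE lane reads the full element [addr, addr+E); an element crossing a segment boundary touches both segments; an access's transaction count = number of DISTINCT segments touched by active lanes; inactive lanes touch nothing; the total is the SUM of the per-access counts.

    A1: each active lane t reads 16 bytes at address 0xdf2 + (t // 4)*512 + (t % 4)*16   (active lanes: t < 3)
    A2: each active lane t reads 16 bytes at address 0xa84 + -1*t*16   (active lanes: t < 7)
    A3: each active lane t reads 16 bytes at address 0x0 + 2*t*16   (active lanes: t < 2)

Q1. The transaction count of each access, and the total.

A1: 2 transactions
A2: 2 transactions
A3: 1 transaction

Answer: 2,2,1; total 5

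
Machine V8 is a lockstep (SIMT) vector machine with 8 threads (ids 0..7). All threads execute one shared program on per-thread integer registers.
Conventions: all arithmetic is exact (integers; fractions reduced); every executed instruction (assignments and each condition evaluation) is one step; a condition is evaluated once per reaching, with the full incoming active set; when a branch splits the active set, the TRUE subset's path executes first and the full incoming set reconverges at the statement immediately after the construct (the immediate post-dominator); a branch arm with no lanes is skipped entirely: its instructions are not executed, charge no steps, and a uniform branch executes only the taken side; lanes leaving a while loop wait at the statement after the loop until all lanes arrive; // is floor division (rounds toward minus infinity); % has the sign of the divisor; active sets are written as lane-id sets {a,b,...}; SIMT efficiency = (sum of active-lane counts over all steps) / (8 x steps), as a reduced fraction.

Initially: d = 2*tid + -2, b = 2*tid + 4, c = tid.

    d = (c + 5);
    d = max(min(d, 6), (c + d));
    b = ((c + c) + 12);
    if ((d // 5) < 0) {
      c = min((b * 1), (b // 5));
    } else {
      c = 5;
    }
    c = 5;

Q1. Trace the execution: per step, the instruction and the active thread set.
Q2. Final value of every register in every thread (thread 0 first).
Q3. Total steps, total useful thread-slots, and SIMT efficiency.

step 0: d <- (c + 5)                 {0,1,2,3,4,5,6,7}
step 1: d <- max(min(d, 6), (c + d)) {0,1,2,3,4,5,6,7}
step 2: b <- ((c + c) + 12)          {0,1,2,3,4,5,6,7}
step 3: eval ((d // 5) < 0)          {0,1,2,3,4,5,6,7}
step 4: c <- 5                       {0,1,2,3,4,5,6,7}
step 5: c <- 5                       {0,1,2,3,4,5,6,7}

Answer: 6 steps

d: 5,7,9,11,13,15,17,19
b: 12,14,16,18,20,22,24,26
c: 5,5,5,5,5,5,5,5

steps = 6; useful = 48; efficiency = 48/48 = 1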